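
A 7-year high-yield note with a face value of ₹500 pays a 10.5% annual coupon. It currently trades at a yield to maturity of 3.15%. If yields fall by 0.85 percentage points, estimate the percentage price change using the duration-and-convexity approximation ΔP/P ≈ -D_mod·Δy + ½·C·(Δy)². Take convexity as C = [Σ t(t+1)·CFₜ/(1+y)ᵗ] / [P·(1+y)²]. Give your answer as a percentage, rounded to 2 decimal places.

+4.76%

With y = 0.0315:
  t   CF        PV=CF/(1+0.0315)^t    t·PV        t(t+1)·PV
  1        52.50        50.8968        50.8968         101.7935
  2        52.50        49.3425        98.6849         296.0548
  3        52.50        47.8356       143.5069         574.0277
  4        52.50        46.3748       185.4993         927.4967
  5        52.50        44.9586       224.7932       1,348.7591
  6        52.50        43.5857       261.5141       1,830.5989
  7       552.50       444.6801     3,112.7604      24,902.0834
  Σ                    727.6741     4,077.6557      29,980.8141
P = 727.6741; D_Mac = 5.60368 yrs; D_mod = 5.43256 yrs; C = 38.72292.
Duration effect: -5.43256 × (-0.0085) = +0.046177
Convexity effect: 0.5 × 38.72292 × (-0.0085)² = +0.0013989
ΔP/P ≈ +0.046177 + 0.0013989 = +0.047576 = +4.7576%.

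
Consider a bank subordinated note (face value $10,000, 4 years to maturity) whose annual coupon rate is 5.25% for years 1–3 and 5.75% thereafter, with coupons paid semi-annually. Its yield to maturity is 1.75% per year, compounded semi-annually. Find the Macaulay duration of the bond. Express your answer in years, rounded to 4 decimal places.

3.6847 years

Periodic yield y = 0.00875. Discount each cash flow and weight by its period:
  t   CF        PV=CF/(1+0.00875)^t    t·PV
  1       262.50       260.2230       260.2230
  2       262.50       257.9658       515.9317
  3       262.50       255.7282       767.1847
  4       262.50       253.5100     1,014.0401
  5       262.50       251.3110     1,256.5552
  6       262.50       249.1311     1,494.7869
  7       287.50       270.4911     1,893.4379
  8    10,287.50     9,594.9224    76,759.3791
  Σ                 11,393.2828    83,961.5385
Price P = Σ PV = 11,393.2828.
Macaulay duration = Σ(t·PV) / P = 83,961.5385 / 11,393.2828 = 7.36939 half-year periods.
In years: 7.36939 / 2 = 3.68469 years.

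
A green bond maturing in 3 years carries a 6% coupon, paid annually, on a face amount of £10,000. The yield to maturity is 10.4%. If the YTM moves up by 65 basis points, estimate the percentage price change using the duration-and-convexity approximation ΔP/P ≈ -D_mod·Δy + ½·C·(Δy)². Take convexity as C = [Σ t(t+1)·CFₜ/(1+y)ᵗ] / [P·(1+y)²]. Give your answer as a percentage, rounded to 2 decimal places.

-1.64%

With y = 0.104:
  t   CF        PV=CF/(1+0.104)^t    t·PV        t(t+1)·PV
  1       600.00       543.4783       543.4783       1,086.9565
  2       600.00       492.2810       984.5621       2,953.6862
  3    10,600.00     7,877.6856    23,633.0569      94,532.2274
  Σ                  8,913.4449    25,161.0972      98,572.8701
P = 8,913.4449; D_Mac = 2.82283 yrs; D_mod = 2.55691 yrs; C = 9.07348.
Duration effect: -2.55691 × (+0.0065) = -0.016620
Convexity effect: 0.5 × 9.07348 × (0.0065)² = +0.0001917
ΔP/P ≈ -0.016620 + 0.0001917 = -0.016428 = -1.6428%.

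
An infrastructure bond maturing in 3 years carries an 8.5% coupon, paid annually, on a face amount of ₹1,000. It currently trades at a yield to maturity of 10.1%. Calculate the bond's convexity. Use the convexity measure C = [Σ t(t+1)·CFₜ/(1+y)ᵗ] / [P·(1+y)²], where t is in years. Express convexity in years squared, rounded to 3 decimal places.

With y = 0.101:
  t   CF        PV=CF/(1+0.101)^t    t·PV        t(t+1)·PV
  1        85.00        77.2025        77.2025         154.4051
  2        85.00        70.1204       140.2408         420.7223
  3     1,085.00       812.9574     2,438.8722       9,755.4886
  Σ                    960.2803     2,656.3155      10,330.6160
P = 960.2803.
Convexity = Σ t(t+1)·PV / [P·(1+y)²] = 10,330.6160 / (960.2803 × 1.212201) = 8.87470.

8.875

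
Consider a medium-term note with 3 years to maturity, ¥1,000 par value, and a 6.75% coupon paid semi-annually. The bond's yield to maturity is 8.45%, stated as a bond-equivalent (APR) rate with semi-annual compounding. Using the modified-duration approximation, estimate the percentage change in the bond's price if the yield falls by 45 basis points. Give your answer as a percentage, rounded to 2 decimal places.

Periodic yield y = 0.04225. Modified duration first:
  t   CF        PV=CF/(1+0.04225)^t    t·PV
  1        33.75        32.3819        32.3819
  2        33.75        31.0692        62.1384
  3        33.75        29.8097        89.4292
  4        33.75        28.6013       114.4053
  5        33.75        27.4419       137.2095
  6     1,033.75       806.4624     4,838.7741
  Σ                    955.7664     5,274.3384
P = 955.7664; D_Mac = 5.51844 half-year periods = 2.75922 yrs; D_mod = 2.75922/(1+0.04225) = 2.64737 yrs.
ΔP/P ≈ -D_mod · Δy = -2.64737 × (-0.0045) = +0.011913 = +1.1913%.

+1.19%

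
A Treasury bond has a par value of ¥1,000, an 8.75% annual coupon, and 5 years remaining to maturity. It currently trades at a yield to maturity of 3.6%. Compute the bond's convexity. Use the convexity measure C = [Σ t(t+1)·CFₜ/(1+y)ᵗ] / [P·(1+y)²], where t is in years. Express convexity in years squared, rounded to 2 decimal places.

With y = 0.036:
  t   CF        PV=CF/(1+0.036)^t    t·PV        t(t+1)·PV
  1        87.50        84.4595        84.4595         168.9189
  2        87.50        81.5246       163.0491         489.1474
  3        87.50        78.6917       236.0750         944.3001
  4        87.50        75.9572       303.8289       1,519.1443
  5     1,087.50       911.2352     4,556.1760      27,337.0561
  Σ                  1,231.8681     5,343.5885      30,458.5668
P = 1,231.8681.
Convexity = Σ t(t+1)·PV / [P·(1+y)²] = 30,458.5668 / (1,231.8681 × 1.073296) = 23.03699.

23.04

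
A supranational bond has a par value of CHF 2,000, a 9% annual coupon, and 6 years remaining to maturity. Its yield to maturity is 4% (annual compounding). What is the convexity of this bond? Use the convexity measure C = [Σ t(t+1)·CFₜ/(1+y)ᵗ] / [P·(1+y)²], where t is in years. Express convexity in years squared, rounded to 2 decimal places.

With y = 0.04:
  t   CF        PV=CF/(1+0.04)^t    t·PV        t(t+1)·PV
  1       180.00       173.0769       173.0769         346.1538
  2       180.00       166.4201       332.8402         998.5207
  3       180.00       160.0193       480.0580       1,920.2321
  4       180.00       153.8648       615.4590       3,077.2951
  5       180.00       147.9469       739.7344       4,438.4064
  6     2,180.00     1,722.8857    10,337.3140      72,361.1980
  Σ                  2,524.2137    12,678.4826      83,141.8061
P = 2,524.2137.
Convexity = Σ t(t+1)·PV / [P·(1+y)²] = 83,141.8061 / (2,524.2137 × 1.081600) = 30.45276.

30.45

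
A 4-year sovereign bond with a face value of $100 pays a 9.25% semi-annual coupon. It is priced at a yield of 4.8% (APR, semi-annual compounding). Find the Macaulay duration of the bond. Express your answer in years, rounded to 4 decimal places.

3.4798 years

Periodic yield y = 0.024. Discount each cash flow and weight by its period:
  t   CF        PV=CF/(1+0.024)^t    t·PV
  1        4.625         4.5166         4.5166
  2        4.625         4.4107         8.8215
  3        4.625         4.3074        12.9221
  4        4.625         4.2064        16.8257
  5        4.625         4.1078        20.5391
  6        4.625         4.0115        24.0693
  7        4.625         3.9175        27.4227
  8      104.625        86.5438       692.3502
  Σ                    116.0218       807.4671
Price P = Σ PV = 116.0218.
Macaulay duration = Σ(t·PV) / P = 807.4671 / 116.0218 = 6.95962 half-year periods.
In years: 6.95962 / 2 = 3.47981 years.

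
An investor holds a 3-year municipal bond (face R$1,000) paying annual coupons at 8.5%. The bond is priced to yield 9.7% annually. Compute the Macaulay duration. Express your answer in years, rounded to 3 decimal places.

Periodic yield y = 0.097. Discount each cash flow and weight by its year:
  t   CF        PV=CF/(1+0.097)^t    t·PV
  1        85.00        77.4840        77.4840
  2        85.00        70.6327       141.2654
  3     1,085.00       821.8827     2,465.6482
  Σ                    969.9995     2,684.3976
Price P = Σ PV = 969.9995.
Macaulay duration = Σ(t·PV) / P = 2,684.3976 / 969.9995 = 2.76742 years.

2.767 years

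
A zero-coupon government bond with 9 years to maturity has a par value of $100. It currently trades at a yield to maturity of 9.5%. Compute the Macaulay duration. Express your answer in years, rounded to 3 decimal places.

9.000 years

A zero-coupon bond has a single cash flow at maturity, so its Macaulay duration equals its maturity: 9 years.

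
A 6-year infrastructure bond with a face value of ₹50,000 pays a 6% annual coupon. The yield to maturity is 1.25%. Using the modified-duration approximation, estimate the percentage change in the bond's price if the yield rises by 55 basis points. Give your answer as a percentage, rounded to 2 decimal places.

-2.89%

Periodic yield y = 0.0125. Modified duration first:
  t   CF        PV=CF/(1+0.0125)^t    t·PV
  1     3,000.00     2,962.9630     2,962.9630
  2     3,000.00     2,926.3832     5,852.7663
  3     3,000.00     2,890.2550     8,670.7650
  4     3,000.00     2,854.5728    11,418.2913
  5     3,000.00     2,819.3312    14,096.6559
  6    53,000.00    49,193.2684   295,159.6106
  Σ                 63,646.7736   338,161.0521
P = 63,646.7736; D_Mac = 5.31309 yrs; D_mod = 5.31309/(1+0.0125) = 5.24750 yrs.
ΔP/P ≈ -D_mod · Δy = -5.24750 × (+0.0055) = -0.028861 = -2.8861%.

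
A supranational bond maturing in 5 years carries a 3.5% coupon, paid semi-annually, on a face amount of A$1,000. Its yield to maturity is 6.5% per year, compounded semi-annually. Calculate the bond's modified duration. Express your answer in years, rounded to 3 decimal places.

Periodic yield y = 0.0325. First find Macaulay duration:
  t   CF        PV=CF/(1+0.0325)^t    t·PV
  1        17.50        16.9492        16.9492
  2        17.50        16.4156        32.8313
  3        17.50        15.8989        47.6968
  4        17.50        15.3985        61.5939
  5        17.50        14.9138        74.5689
  6        17.50        14.4443        86.6660
  7        17.50        13.9897        97.9277
  8        17.50        13.5493       108.3946
  9        17.50        13.1228       118.1055
  10    1,017.50       738.9819     7,389.8192
  Σ                    873.6641     8,034.5531
P = 873.6641; Macaulay duration = 8,034.5531 / 873.6641 = 9.19639 half-year periods = 4.59819 years.
Modified duration = D_Mac / (1 + y) = 4.59819 / 1.0325 = 4.45346 years.

4.453 years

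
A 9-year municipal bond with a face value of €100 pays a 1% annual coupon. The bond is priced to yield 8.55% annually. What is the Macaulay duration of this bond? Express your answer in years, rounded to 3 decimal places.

Periodic yield y = 0.0855. Discount each cash flow and weight by its year:
  t   CF        PV=CF/(1+0.0855)^t    t·PV
  1         1.00         0.9212         0.9212
  2         1.00         0.8487         1.6973
  3         1.00         0.7818         2.3455
  4         1.00         0.7202         2.8810
  5         1.00         0.6635         3.3176
  6         1.00         0.6113         3.6675
  7         1.00         0.5631         3.9418
  8         1.00         0.5188         4.1500
  9       101.00        48.2673       434.4056
  Σ                     53.8959       457.3275
Price P = Σ PV = 53.8959.
Macaulay duration = Σ(t·PV) / P = 457.3275 / 53.8959 = 8.48539 years.

8.485 years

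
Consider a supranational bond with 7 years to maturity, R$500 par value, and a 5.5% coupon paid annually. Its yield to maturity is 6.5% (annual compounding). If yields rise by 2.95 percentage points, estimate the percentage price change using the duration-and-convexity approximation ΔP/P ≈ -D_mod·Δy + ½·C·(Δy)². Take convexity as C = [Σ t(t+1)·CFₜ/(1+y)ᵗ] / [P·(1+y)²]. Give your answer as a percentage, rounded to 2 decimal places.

-14.79%

With y = 0.065:
  t   CF        PV=CF/(1+0.065)^t    t·PV        t(t+1)·PV
  1        27.50        25.8216        25.8216          51.6432
  2        27.50        24.2456        48.4913         145.4738
  3        27.50        22.7659        68.2976         273.1902
  4        27.50        21.3764        85.5055         427.5277
  5        27.50        20.0717       100.3586         602.1517
  6        27.50        18.8467       113.0801         791.5609
  7       527.50       339.4495     2,376.1467      19,009.1736
  Σ                    472.5774     2,817.7014      21,300.7211
P = 472.5774; D_Mac = 5.96241 yrs; D_mod = 5.59851 yrs; C = 39.73948.
Duration effect: -5.59851 × (+0.0295) = -0.165156
Convexity effect: 0.5 × 39.73948 × (0.0295)² = +0.0172916
ΔP/P ≈ -0.165156 + 0.0172916 = -0.147864 = -14.7864%.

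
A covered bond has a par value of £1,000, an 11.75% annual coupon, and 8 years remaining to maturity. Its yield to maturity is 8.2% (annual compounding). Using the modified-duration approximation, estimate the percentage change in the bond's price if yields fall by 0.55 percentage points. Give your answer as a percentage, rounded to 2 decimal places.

Periodic yield y = 0.082. Modified duration first:
  t   CF        PV=CF/(1+0.082)^t    t·PV
  1       117.50       108.5952       108.5952
  2       117.50       100.3652       200.7305
  3       117.50        92.7590       278.2770
  4       117.50        85.7292       342.9168
  5       117.50        79.2322       396.1609
  6       117.50        73.2275       439.3651
  7       117.50        67.6779       473.7455
  8     1,117.50       594.8801     4,759.0408
  Σ                  1,202.4664     6,998.8318
P = 1,202.4664; D_Mac = 5.82040 yrs; D_mod = 5.82040/(1+0.082) = 5.37929 yrs.
ΔP/P ≈ -D_mod · Δy = -5.37929 × (-0.0055) = +0.029586 = +2.9586%.

+2.96%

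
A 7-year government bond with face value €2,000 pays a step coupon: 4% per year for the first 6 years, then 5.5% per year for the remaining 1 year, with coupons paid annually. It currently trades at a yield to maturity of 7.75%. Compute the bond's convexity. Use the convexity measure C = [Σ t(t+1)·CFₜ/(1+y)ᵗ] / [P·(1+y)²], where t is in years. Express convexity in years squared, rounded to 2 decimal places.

40.52

With y = 0.0775:
  t   CF        PV=CF/(1+0.0775)^t    t·PV        t(t+1)·PV
  1        80.00        74.2459        74.2459         148.4919
  2        80.00        68.9057       137.8115         413.4345
  3        80.00        63.9496       191.8489         767.3958
  4        80.00        59.3500       237.4001       1,187.0004
  5        80.00        55.0812       275.4061       1,652.4368
  6        80.00        51.1195       306.7168       2,147.0176
  7     2,110.00     1,251.3002     8,759.1012      70,072.8095
  Σ                  1,623.9522     9,982.5306      76,388.5864
P = 1,623.9522.
Convexity = Σ t(t+1)·PV / [P·(1+y)²] = 76,388.5864 / (1,623.9522 × 1.161006) = 40.51545.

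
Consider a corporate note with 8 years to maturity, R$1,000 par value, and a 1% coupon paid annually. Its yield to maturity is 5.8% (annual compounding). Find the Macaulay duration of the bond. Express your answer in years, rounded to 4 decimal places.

Periodic yield y = 0.058. Discount each cash flow and weight by its year:
  t   CF        PV=CF/(1+0.058)^t    t·PV
  1        10.00         9.4518         9.4518
  2        10.00         8.9336        17.8673
  3        10.00         8.4439        25.3317
  4        10.00         7.9810        31.9240
  5        10.00         7.5435        37.7174
  6        10.00         7.1299        42.7797
  7        10.00         6.7391        47.1735
  8     1,010.00       643.3333     5,146.6664
  Σ                    699.5561     5,358.9118
Price P = Σ PV = 699.5561.
Macaulay duration = Σ(t·PV) / P = 5,358.9118 / 699.5561 = 7.66045 years.

7.6604 years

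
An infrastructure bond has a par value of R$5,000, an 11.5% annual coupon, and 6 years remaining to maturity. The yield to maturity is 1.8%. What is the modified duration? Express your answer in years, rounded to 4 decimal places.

Periodic yield y = 0.018. First find Macaulay duration:
  t   CF        PV=CF/(1+0.018)^t    t·PV
  1       575.00       564.8330       564.8330
  2       575.00       554.8458     1,109.6916
  3       575.00       545.0351     1,635.1054
  4       575.00       535.3980     2,141.5919
  5       575.00       525.9312     2,629.6561
  6     5,575.00     5,009.0827    30,054.4963
  Σ                  7,735.1259    38,135.3744
P = 7,735.1259; Macaulay duration = 38,135.3744 / 7,735.1259 = 4.93016 years.
Modified duration = D_Mac / (1 + y) = 4.93016 / 1.018 = 4.84298 years.

4.8430 years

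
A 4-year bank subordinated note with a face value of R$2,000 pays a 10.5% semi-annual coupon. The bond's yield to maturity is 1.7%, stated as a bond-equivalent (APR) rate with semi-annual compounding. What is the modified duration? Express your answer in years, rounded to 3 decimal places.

3.436 years

Periodic yield y = 0.0085. First find Macaulay duration:
  t   CF        PV=CF/(1+0.0085)^t    t·PV
  1       105.00       104.1150       104.1150
  2       105.00       103.2375       206.4750
  3       105.00       102.3674       307.1021
  4       105.00       101.5046       406.0184
  5       105.00       100.6491       503.2454
  6       105.00        99.8008       598.8046
  7       105.00        98.9596       692.7173
  8     2,105.00     1,967.1835    15,737.4682
  Σ                  2,677.8175    18,555.9460
P = 2,677.8175; Macaulay duration = 18,555.9460 / 2,677.8175 = 6.92950 half-year periods = 3.46475 years.
Modified duration = D_Mac / (1 + y) = 3.46475 / 1.0085 = 3.43555 years.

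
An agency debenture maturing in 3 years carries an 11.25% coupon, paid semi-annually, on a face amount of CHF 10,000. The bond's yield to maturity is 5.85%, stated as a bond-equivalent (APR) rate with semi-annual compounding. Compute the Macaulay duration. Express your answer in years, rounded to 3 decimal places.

2.656 years

Periodic yield y = 0.02925. Discount each cash flow and weight by its period:
  t   CF        PV=CF/(1+0.02925)^t    t·PV
  1       562.50       546.5145       546.5145
  2       562.50       530.9832     1,061.9664
  3       562.50       515.8933     1,547.6799
  4       562.50       501.2323     2,004.9291
  5       562.50       486.9879     2,434.9394
  6    10,562.50     8,884.6734    53,308.0404
  Σ                 11,466.2845    60,904.0697
Price P = Σ PV = 11,466.2845.
Macaulay duration = Σ(t·PV) / P = 60,904.0697 / 11,466.2845 = 5.31158 half-year periods.
In years: 5.31158 / 2 = 2.65579 years.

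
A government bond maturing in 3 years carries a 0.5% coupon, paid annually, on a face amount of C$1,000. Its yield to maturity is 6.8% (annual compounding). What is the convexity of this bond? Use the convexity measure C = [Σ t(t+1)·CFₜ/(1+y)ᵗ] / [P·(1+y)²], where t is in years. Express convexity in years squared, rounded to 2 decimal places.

10.44

With y = 0.068:
  t   CF        PV=CF/(1+0.068)^t    t·PV        t(t+1)·PV
  1         5.00         4.6816         4.6816           9.3633
  2         5.00         4.3836         8.7671          26.3014
  3     1,005.00       824.9969     2,474.9906       9,899.9625
  Σ                    834.0621     2,488.4394       9,935.6272
P = 834.0621.
Convexity = Σ t(t+1)·PV / [P·(1+y)²] = 9,935.6272 / (834.0621 × 1.140624) = 10.44370.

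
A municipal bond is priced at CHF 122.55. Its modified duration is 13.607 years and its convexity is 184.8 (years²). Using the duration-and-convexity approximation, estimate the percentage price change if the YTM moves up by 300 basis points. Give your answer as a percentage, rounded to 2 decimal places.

Duration effect: -D_mod·Δy = -13.607 × (+0.03) = -0.408210
Convexity effect: ½·C·(Δy)² = 0.5 × 184.8 × (0.03)² = +0.0831600
ΔP/P ≈ -0.408210 + 0.0831600 = -0.325050
= -32.5050%.

-32.51%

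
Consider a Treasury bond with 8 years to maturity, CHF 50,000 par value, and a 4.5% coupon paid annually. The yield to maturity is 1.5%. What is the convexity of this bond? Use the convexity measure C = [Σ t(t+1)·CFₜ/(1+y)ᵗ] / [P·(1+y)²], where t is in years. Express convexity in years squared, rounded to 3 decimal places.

58.465

With y = 0.015:
  t   CF        PV=CF/(1+0.015)^t    t·PV        t(t+1)·PV
  1     2,250.00     2,216.7488     2,216.7488       4,433.4975
  2     2,250.00     2,183.9889     4,367.9779      13,103.9336
  3     2,250.00     2,151.7132     6,455.1397      25,820.5588
  4     2,250.00     2,119.9145     8,479.6581      42,398.2904
  5     2,250.00     2,088.5857    10,442.9287      62,657.5720
  6     2,250.00     2,057.7199    12,346.3196      86,424.2372
  7     2,250.00     2,027.3103    14,191.1720     113,529.3756
  8    52,250.00    46,382.9062   371,063.2497   3,339,569.2477
  Σ                 61,228.8876   429,563.1944   3,687,936.7129
P = 61,228.8876.
Convexity = Σ t(t+1)·PV / [P·(1+y)²] = 3,687,936.7129 / (61,228.8876 × 1.030225) = 58.46487.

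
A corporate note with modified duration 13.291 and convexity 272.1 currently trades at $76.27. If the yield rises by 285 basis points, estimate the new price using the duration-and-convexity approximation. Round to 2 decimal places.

Duration effect: -D_mod·Δy = -13.291 × (+0.0285) = -0.3787935
Convexity effect: ½·C·(Δy)² = 0.5 × 272.1 × (0.0285)² = +0.1105066125
ΔP/P ≈ -0.3787935 + 0.1105066125 = -0.2682868875
New price ≈ 76.27 × (1 - 0.2682868875) = 55.807759090375.

$55.81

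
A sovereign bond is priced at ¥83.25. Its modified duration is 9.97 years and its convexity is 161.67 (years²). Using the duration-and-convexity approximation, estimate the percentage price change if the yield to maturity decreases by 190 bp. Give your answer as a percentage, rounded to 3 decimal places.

Duration effect: -D_mod·Δy = -9.97 × (-0.019) = +0.189430
Convexity effect: ½·C·(Δy)² = 0.5 × 161.67 × (-0.019)² = +0.029181435
ΔP/P ≈ +0.189430 + 0.029181435 = +0.218611435
= +21.8611435%.

+21.861%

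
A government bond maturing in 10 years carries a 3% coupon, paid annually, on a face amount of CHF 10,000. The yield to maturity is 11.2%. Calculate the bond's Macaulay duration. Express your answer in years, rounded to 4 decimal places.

Periodic yield y = 0.112. Discount each cash flow and weight by its year:
  t   CF        PV=CF/(1+0.112)^t    t·PV
  1       300.00       269.7842       269.7842
  2       300.00       242.6117       485.2233
  3       300.00       218.1760       654.5279
  4       300.00       196.2014       784.8056
  5       300.00       176.4401       882.2005
  6       300.00       158.6692       952.0150
  7       300.00       142.6881       998.8167
  8       300.00       128.3166     1,026.5331
  9       300.00       115.3927     1,038.5339
  10   10,300.00     3,562.7828    35,627.8284
  Σ                  5,211.0627    42,720.2686
Price P = Σ PV = 5,211.0627.
Macaulay duration = Σ(t·PV) / P = 42,720.2686 / 5,211.0627 = 8.19800 years.

8.1980 years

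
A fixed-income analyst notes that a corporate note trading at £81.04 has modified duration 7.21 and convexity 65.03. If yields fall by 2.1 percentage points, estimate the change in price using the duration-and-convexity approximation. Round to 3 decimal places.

+£13.432

Duration effect: -D_mod·Δy = -7.21 × (-0.021) = +0.151410
Convexity effect: ½·C·(Δy)² = 0.5 × 65.03 × (-0.021)² = +0.014339115
ΔP/P ≈ +0.151410 + 0.014339115 = +0.165749115
ΔP ≈ 81.04 × (+0.165749115) = +13.4323082796.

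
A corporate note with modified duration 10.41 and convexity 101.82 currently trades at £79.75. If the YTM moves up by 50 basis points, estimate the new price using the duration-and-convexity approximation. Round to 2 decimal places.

£75.70

Duration effect: -D_mod·Δy = -10.41 × (+0.005) = -0.052050
Convexity effect: ½·C·(Δy)² = 0.5 × 101.82 × (0.005)² = +0.00127275
ΔP/P ≈ -0.052050 + 0.00127275 = -0.05077725
New price ≈ 79.75 × (1 - 0.05077725) = 75.7005143125.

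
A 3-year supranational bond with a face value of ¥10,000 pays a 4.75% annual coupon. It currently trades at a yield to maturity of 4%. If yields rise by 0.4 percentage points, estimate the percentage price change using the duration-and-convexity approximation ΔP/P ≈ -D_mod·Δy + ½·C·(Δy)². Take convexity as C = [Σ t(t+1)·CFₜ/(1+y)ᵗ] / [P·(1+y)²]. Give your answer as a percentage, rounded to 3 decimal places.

-1.095%

With y = 0.04:
  t   CF        PV=CF/(1+0.04)^t    t·PV        t(t+1)·PV
  1       475.00       456.7308       456.7308         913.4615
  2       475.00       439.1642       878.3284       2,634.9852
  3    10,475.00     9,312.2369    27,936.7106     111,746.8423
  Σ                 10,208.1318    29,271.7697     115,295.2890
P = 10,208.1318; D_Mac = 2.86750 yrs; D_mod = 2.75721 yrs; C = 10.44236.
Duration effect: -2.75721 × (+0.004) = -0.011029
Convexity effect: 0.5 × 10.44236 × (0.004)² = +0.0000835
ΔP/P ≈ -0.011029 + 0.0000835 = -0.010945 = -1.0945%.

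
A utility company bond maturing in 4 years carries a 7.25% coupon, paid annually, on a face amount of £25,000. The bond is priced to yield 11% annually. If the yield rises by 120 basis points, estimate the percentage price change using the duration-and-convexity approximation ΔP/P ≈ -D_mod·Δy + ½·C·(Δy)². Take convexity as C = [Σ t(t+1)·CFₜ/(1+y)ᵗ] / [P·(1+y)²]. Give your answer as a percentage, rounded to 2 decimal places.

With y = 0.11:
  t   CF        PV=CF/(1+0.11)^t    t·PV        t(t+1)·PV
  1     1,812.50     1,632.8829     1,632.8829       3,265.7658
  2     1,812.50     1,471.0657     2,942.1313       8,826.3940
  3     1,812.50     1,325.2844     3,975.8531      15,903.4125
  4    26,812.50    17,662.2242    70,648.8970     353,244.4849
  Σ                 22,091.4572    79,199.7643     381,240.0572
P = 22,091.4572; D_Mac = 3.58509 yrs; D_mod = 3.22981 yrs; C = 14.00645.
Duration effect: -3.22981 × (+0.012) = -0.038758
Convexity effect: 0.5 × 14.00645 × (0.012)² = +0.0010085
ΔP/P ≈ -0.038758 + 0.0010085 = -0.037749 = -3.7749%.

-3.77%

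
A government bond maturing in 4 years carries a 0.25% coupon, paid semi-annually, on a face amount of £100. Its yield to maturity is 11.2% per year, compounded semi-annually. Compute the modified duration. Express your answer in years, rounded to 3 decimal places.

3.766 years

Periodic yield y = 0.056. First find Macaulay duration:
  t   CF        PV=CF/(1+0.056)^t    t·PV
  1        0.125         0.1184         0.1184
  2        0.125         0.1121         0.2242
  3        0.125         0.1061         0.3184
  4        0.125         0.1005         0.4021
  5        0.125         0.0952         0.4759
  6        0.125         0.0901         0.5409
  7        0.125         0.0854         0.5975
  8      100.125        64.7487       517.9898
  Σ                     65.4565       520.6672
P = 65.4565; Macaulay duration = 520.6672 / 65.4565 = 7.95439 half-year periods = 3.97720 years.
Modified duration = D_Mac / (1 + y) = 3.97720 / 1.056 = 3.76629 years.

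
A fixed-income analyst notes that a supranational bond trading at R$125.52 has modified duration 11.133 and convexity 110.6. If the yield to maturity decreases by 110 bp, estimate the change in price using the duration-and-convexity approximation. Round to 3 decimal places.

+R$16.211

Duration effect: -D_mod·Δy = -11.133 × (-0.011) = +0.122463
Convexity effect: ½·C·(Δy)² = 0.5 × 110.6 × (-0.011)² = +0.0066913
ΔP/P ≈ +0.122463 + 0.0066913 = +0.1291543
ΔP ≈ 125.52 × (+0.1291543) = +16.211447736.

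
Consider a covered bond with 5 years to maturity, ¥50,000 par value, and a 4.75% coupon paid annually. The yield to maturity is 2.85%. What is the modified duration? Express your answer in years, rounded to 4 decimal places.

Periodic yield y = 0.0285. First find Macaulay duration:
  t   CF        PV=CF/(1+0.0285)^t    t·PV
  1     2,375.00     2,309.1881     2,309.1881
  2     2,375.00     2,245.1999     4,490.3999
  3     2,375.00     2,182.9849     6,548.9546
  4     2,375.00     2,122.4938     8,489.9752
  5    52,375.00    45,509.5515   227,547.7577
  Σ                 54,369.4183   249,386.2755
P = 54,369.4183; Macaulay duration = 249,386.2755 / 54,369.4183 = 4.58689 years.
Modified duration = D_Mac / (1 + y) = 4.58689 / 1.0285 = 4.45978 years.

4.4598 years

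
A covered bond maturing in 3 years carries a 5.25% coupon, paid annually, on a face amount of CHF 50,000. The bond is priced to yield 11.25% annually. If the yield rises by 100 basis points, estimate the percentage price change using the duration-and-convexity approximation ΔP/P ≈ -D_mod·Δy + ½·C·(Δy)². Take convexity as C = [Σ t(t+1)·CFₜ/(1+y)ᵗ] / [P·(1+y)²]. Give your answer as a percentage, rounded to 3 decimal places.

-2.508%

With y = 0.1125:
  t   CF        PV=CF/(1+0.1125)^t    t·PV        t(t+1)·PV
  1     2,625.00     2,359.5506     2,359.5506       4,719.1011
  2     2,625.00     2,120.9443     4,241.8887      12,725.6660
  3    52,625.00    38,220.1203   114,660.3610     458,641.4438
  Σ                 42,700.6152   121,261.8002     476,086.2109
P = 42,700.6152; D_Mac = 2.83981 yrs; D_mod = 2.55264 yrs; C = 9.00848.
Duration effect: -2.55264 × (+0.01) = -0.025526
Convexity effect: 0.5 × 9.00848 × (0.01)² = +0.0004504
ΔP/P ≈ -0.025526 + 0.0004504 = -0.025076 = -2.5076%.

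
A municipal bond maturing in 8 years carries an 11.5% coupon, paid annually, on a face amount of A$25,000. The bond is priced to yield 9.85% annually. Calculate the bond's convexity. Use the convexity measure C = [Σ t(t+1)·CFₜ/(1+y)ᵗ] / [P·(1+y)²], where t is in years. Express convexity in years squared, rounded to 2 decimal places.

37.69

With y = 0.0985:
  t   CF        PV=CF/(1+0.0985)^t    t·PV        t(t+1)·PV
  1     2,875.00     2,617.2053     2,617.2053       5,234.4106
  2     2,875.00     2,382.5264     4,765.0529      14,295.1586
  3     2,875.00     2,168.8907     6,506.6721      26,026.6883
  4     2,875.00     1,974.4112     7,897.6448      39,488.2238
  5     2,875.00     1,797.3702     8,986.8511      53,921.1067
  6     2,875.00     1,636.2041     9,817.2247      68,720.5730
  7     2,875.00     1,489.4894    10,426.4259      83,411.4070
  8    27,875.00    13,146.6284   105,173.0269     946,557.2417
  Σ                 27,212.7257   156,190.1035   1,237,654.8097
P = 27,212.7257.
Convexity = Σ t(t+1)·PV / [P·(1+y)²] = 1,237,654.8097 / (27,212.7257 × 1.206702) = 37.69011.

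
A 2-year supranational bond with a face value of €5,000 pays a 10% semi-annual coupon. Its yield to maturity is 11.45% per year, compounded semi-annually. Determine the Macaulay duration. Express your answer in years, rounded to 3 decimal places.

1.860 years

Periodic yield y = 0.05725. Discount each cash flow and weight by its period:
  t   CF        PV=CF/(1+0.05725)^t    t·PV
  1       250.00       236.4625       236.4625
  2       250.00       223.6581       447.3162
  3       250.00       211.5470       634.6411
  4     5,250.00     4,201.9272    16,807.7090
  Σ                  4,873.5949    18,126.1288
Price P = Σ PV = 4,873.5949.
Macaulay duration = Σ(t·PV) / P = 18,126.1288 / 4,873.5949 = 3.71925 half-year periods.
In years: 3.71925 / 2 = 1.85963 years.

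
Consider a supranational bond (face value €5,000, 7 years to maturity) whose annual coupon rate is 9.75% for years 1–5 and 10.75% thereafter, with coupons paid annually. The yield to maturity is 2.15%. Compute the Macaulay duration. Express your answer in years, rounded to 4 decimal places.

Periodic yield y = 0.0215. Discount each cash flow and weight by its year:
  t   CF        PV=CF/(1+0.0215)^t    t·PV
  1       487.50       477.2394       477.2394
  2       487.50       467.1947       934.3893
  3       487.50       457.3614     1,372.0842
  4       487.50       447.7351     1,790.9404
  5       487.50       438.3114     2,191.5570
  6       537.50       473.0949     2,838.5692
  7     5,537.50     4,771.3925    33,399.7474
  Σ                  7,532.3293    43,004.5269
Price P = Σ PV = 7,532.3293.
Macaulay duration = Σ(t·PV) / P = 43,004.5269 / 7,532.3293 = 5.70933 years.

5.7093 years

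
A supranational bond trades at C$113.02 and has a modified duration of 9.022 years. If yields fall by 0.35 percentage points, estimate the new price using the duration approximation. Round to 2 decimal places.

Duration approximation: ΔP/P ≈ -D_mod · Δy = -9.022 × (-0.0035) = +0.031577.
New price ≈ 113.02 × (1 + 0.031577) = 116.58883254.

C$116.59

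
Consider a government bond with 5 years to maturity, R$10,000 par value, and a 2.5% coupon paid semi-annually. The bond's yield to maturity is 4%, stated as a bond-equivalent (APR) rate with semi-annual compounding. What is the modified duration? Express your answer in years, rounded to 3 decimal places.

Periodic yield y = 0.02. First find Macaulay duration:
  t   CF        PV=CF/(1+0.02)^t    t·PV
  1       125.00       122.5490       122.5490
  2       125.00       120.1461       240.2922
  3       125.00       117.7903       353.3709
  4       125.00       115.4807       461.9227
  5       125.00       113.2164       566.0818
  6       125.00       110.9964       665.9785
  7       125.00       108.8200       761.7402
  8       125.00       106.6863       853.4904
  9       125.00       104.5944       941.3497
  10   10,125.00     8,306.0265    83,060.2654
  Σ                  9,326.3061    88,027.0407
P = 9,326.3061; Macaulay duration = 88,027.0407 / 9,326.3061 = 9.43858 half-year periods = 4.71929 years.
Modified duration = D_Mac / (1 + y) = 4.71929 / 1.02 = 4.62675 years.

4.627 years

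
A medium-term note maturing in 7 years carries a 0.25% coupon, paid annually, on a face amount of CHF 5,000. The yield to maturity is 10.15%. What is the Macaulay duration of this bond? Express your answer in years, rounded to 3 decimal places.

6.921 years

Periodic yield y = 0.1015. Discount each cash flow and weight by its year:
  t   CF        PV=CF/(1+0.1015)^t    t·PV
  1        12.50        11.3482        11.3482
  2        12.50        10.3025        20.6049
  3        12.50         9.3531        28.0594
  4        12.50         8.4913        33.9650
  5        12.50         7.7088        38.5441
  6        12.50         6.9985        41.9908
  7     5,012.50     2,547.7856    17,834.4991
  Σ                  2,601.9879    18,009.0114
Price P = Σ PV = 2,601.9879.
Macaulay duration = Σ(t·PV) / P = 18,009.0114 / 2,601.9879 = 6.92125 years.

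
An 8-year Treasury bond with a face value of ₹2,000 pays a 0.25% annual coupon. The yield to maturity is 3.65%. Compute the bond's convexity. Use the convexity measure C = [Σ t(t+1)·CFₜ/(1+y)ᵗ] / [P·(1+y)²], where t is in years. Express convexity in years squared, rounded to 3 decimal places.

With y = 0.0365:
  t   CF        PV=CF/(1+0.0365)^t    t·PV        t(t+1)·PV
  1         5.00         4.8239         4.8239           9.6479
  2         5.00         4.6541         9.3081          27.9243
  3         5.00         4.4902        13.4705          53.8820
  4         5.00         4.3320        17.3282          86.6409
  5         5.00         4.1795        20.8975         125.3848
  6         5.00         4.0323        24.1939         169.3571
  7         5.00         3.8903        27.2322         217.8577
  8     2,005.00     1,505.0812    12,040.6494     108,365.8450
  Σ                  1,535.4835    12,157.9037     109,056.5396
P = 1,535.4835.
Convexity = Σ t(t+1)·PV / [P·(1+y)²] = 109,056.5396 / (1,535.4835 × 1.074332) = 66.11012.

66.110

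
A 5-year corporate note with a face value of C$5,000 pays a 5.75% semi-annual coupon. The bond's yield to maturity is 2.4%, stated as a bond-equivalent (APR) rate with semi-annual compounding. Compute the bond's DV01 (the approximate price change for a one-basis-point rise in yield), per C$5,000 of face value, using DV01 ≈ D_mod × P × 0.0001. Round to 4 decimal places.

Periodic yield y = 0.012.
  t   CF        PV=CF/(1+0.012)^t    t·PV
  1       143.75       142.0455       142.0455
  2       143.75       140.3611       280.7222
  3       143.75       138.6968       416.0903
  4       143.75       137.0521       548.2085
  5       143.75       135.4270       677.1351
  6       143.75       133.8212       802.9269
  7       143.75       132.2343       925.6404
  8       143.75       130.6663     1,045.3308
  9       143.75       129.1169     1,162.0525
  10    5,143.75     4,565.3568    45,653.5683
  Σ                  5,784.7781    51,653.7205
P = 5,784.7781; D_Mac = 8.92925 half-year periods = 4.46462 yrs; D_mod = 4.41168 yrs.
DV01 ≈ 4.41168 × 5,784.7781 × 0.0001 = 2.552061.

C$2.5521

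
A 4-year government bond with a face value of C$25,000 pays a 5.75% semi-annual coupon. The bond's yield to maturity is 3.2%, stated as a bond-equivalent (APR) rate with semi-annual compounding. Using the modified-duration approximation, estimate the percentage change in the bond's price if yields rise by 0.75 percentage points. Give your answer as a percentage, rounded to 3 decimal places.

Periodic yield y = 0.016. Modified duration first:
  t   CF        PV=CF/(1+0.016)^t    t·PV
  1       718.75       707.4311       707.4311
  2       718.75       696.2905     1,392.5809
  3       718.75       685.3253     2,055.9758
  4       718.75       674.5327     2,698.1309
  5       718.75       663.9102     3,319.5508
  6       718.75       653.4549     3,920.7293
  7       718.75       643.1643     4,502.1498
  8    25,718.75    22,651.6683   181,213.3464
  Σ                 27,375.7771   199,809.8950
P = 27,375.7771; D_Mac = 7.29878 half-year periods = 3.64939 yrs; D_mod = 3.64939/(1+0.016) = 3.59192 yrs.
ΔP/P ≈ -D_mod · Δy = -3.59192 × (+0.0075) = -0.026939 = -2.6939%.

-2.694%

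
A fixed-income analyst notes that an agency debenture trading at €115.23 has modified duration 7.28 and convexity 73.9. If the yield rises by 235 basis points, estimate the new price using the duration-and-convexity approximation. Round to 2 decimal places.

Duration effect: -D_mod·Δy = -7.28 × (+0.0235) = -0.171080
Convexity effect: ½·C·(Δy)² = 0.5 × 73.9 × (0.0235)² = +0.0204056375
ΔP/P ≈ -0.171080 + 0.0204056375 = -0.1506743625
New price ≈ 115.23 × (1 - 0.1506743625) = 97.867793209125.

€97.87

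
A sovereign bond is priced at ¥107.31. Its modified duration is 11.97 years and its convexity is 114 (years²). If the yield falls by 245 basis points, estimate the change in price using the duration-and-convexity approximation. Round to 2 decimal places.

+¥35.14

Duration effect: -D_mod·Δy = -11.97 × (-0.0245) = +0.293265
Convexity effect: ½·C·(Δy)² = 0.5 × 114 × (-0.0245)² = +0.03421425
ΔP/P ≈ +0.293265 + 0.03421425 = +0.32747925
ΔP ≈ 107.31 × (+0.32747925) = +35.1417983175.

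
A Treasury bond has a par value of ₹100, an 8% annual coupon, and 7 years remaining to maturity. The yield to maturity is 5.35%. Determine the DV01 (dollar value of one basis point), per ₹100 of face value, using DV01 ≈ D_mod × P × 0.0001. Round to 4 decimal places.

Periodic yield y = 0.0535.
  t   CF        PV=CF/(1+0.0535)^t    t·PV
  1         8.00         7.5937         7.5937
  2         8.00         7.2081        14.4162
  3         8.00         6.8421        20.5262
  4         8.00         6.4946        25.9784
  5         8.00         6.1648        30.8239
  6         8.00         5.8517        35.1103
  7       108.00        74.9863       524.9042
  Σ                    115.1413       659.3528
P = 115.1413; D_Mac = 5.72647 yrs; D_mod = 5.43566 yrs.
DV01 ≈ 5.43566 × 115.1413 × 0.0001 = 0.062587.

₹0.0626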